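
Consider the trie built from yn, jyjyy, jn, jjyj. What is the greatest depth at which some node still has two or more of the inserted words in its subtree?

1

Look for the deepest trie node that still has at least two words in its subtree.
e.g. "jjyj" and "jn" share the prefix "j" of length 1; no pair shares a longer one.
Longest shared-prefix length: 1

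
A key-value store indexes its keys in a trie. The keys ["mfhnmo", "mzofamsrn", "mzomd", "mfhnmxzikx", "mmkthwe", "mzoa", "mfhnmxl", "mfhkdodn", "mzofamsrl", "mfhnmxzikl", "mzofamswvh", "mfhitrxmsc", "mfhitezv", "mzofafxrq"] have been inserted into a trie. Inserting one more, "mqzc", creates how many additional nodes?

Walking "mqzc" from the root, the first 1 characters ("m") follow existing edges; "q" is the first miss.
Each of the 3 remaining characters creates one node.

3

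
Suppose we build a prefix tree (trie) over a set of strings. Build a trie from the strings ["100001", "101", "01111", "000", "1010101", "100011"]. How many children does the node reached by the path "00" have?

The children of the "00" node are the distinct next characters among strings starting with "00".
Distinct next characters after "00": 0.
That node has 1 child edge.

1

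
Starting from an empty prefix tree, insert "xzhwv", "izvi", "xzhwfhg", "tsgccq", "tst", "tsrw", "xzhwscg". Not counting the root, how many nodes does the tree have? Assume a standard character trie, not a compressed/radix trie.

24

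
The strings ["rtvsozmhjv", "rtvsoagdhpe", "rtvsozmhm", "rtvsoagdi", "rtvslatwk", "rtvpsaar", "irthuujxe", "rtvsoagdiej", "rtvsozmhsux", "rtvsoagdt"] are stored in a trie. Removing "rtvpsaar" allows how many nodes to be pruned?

5

Walk "rtvpsaar" from the leaf back toward the root, removing each node that no remaining word uses.
The suffix "psaar" (5 nodes) is used only by "rtvpsaar"; the node for "rtv" still has the child "s", so pruning stops there.
Nodes removed: 5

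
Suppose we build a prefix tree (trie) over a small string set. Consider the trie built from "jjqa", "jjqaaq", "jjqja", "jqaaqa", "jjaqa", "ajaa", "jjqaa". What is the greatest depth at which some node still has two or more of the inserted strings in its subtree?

Look for the deepest trie node that still has at least two words in its subtree.
"jjqaa" and "jjqaaq" agree on "jjqaa" (5 characters) before diverging; nothing deeper is shared.
Longest shared-prefix length: 5

5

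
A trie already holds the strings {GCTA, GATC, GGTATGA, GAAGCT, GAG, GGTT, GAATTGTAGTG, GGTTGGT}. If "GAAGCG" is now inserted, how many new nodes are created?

"GAAGC" is already a path in the trie; the remaining "G" must be added.
Each of the 1 remaining characters creates one node.

1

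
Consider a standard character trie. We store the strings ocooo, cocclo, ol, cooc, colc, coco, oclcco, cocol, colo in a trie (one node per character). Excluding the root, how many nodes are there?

23

For each word, the new-node count is its length minus the longest prefix already in the trie:
  "ocooo" → 5 new (o, c, o, o, o)
  "cocclo" → 6 new (c, o, c, c, l, o)
  "ol" → prefix "o" already present; 1 new (l)
  "cooc" → prefix "co" already present; 2 new (o, c)
  "colc" → prefix "co" already present; 2 new (l, c)
  "coco" → prefix "coc" already present; 1 new (o)
  "oclcco" → prefix "oc" already present; 4 new (l, c, c, o)
  "cocol" → prefix "coco" already present; 1 new (l)
  "colo" → prefix "col" already present; 1 new (o)
Total nodes = 5 + 6 + 1 + 2 + 2 + 1 + 4 + 1 + 1 = 23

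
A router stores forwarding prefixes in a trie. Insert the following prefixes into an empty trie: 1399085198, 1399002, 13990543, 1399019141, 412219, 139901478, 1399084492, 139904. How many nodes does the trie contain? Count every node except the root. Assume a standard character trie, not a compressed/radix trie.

For each word, the new-node count is its length minus the longest prefix already in the trie:
  "1399085198" → 10 new (1, 3, 9, 9, 0, 8, 5, 1, 9, 8)
  "1399002" → prefix "13990" already present; 2 new (0, 2)
  "13990543" → prefix "13990" already present; 3 new (5, 4, 3)
  "1399019141" → prefix "13990" already present; 5 new (1, 9, 1, 4, 1)
  "412219" → 6 new (4, 1, 2, 2, 1, 9)
  "139901478" → prefix "139901" already present; 3 new (4, 7, 8)
  "1399084492" → prefix "139908" already present; 4 new (4, 4, 9, 2)
  "139904" → prefix "13990" already present; 1 new (4)
Total nodes = 10 + 2 + 3 + 5 + 6 + 3 + 4 + 1 = 34

34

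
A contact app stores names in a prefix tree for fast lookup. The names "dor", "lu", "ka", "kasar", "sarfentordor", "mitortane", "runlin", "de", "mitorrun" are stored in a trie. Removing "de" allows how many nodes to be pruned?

1

A node on "de"'s path can go only if nothing else ends at it or branches off below it.
The suffix "e" (1 node) is used only by "de"; the node for "d" still has the child "o", so pruning stops there.
Nodes removed: 1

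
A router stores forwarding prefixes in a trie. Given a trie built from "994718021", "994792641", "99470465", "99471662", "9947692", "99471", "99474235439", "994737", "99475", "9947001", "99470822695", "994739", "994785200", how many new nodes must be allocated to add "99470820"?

1

Walking "99470820" from the root, the first 7 characters ("9947082") follow existing edges; "0" is the first miss.
New nodes needed: |"99470820"| − 7 = 8 − 7 = 1.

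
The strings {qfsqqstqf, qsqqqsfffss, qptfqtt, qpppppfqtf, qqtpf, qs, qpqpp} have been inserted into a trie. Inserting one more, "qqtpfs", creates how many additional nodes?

1

Walking "qqtpfs" from the root, the first 5 characters ("qqtpf") follow existing edges; "s" is the first miss.
Each of the 1 remaining characters creates one node.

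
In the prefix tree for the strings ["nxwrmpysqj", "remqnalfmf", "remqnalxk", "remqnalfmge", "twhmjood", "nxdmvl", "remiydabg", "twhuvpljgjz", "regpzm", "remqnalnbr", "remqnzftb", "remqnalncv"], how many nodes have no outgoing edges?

A leaf is a node with no children — equivalently, the end of a word that is not a proper prefix of any other stored word.
Those words: "nxdmvl", "nxwrmpysqj", "regpzm", "remiydabg", "remqnalfmf", "remqnalfmge", "remqnalnbr", "remqnalncv", "remqnalxk", "remqnzftb", "twhmjood", "twhuvpljgjz"
Leaf count: 12

12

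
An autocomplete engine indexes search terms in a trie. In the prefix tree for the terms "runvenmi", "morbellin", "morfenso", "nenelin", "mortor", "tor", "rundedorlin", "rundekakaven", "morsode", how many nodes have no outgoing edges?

9

Leaves are exactly the stored words that no other stored word extends.
Those words: "morbellin", "morfenso", "morsode", "mortor", "nenelin", "rundedorlin", "rundekakaven", "runvenmi", "tor"
Leaf count: 9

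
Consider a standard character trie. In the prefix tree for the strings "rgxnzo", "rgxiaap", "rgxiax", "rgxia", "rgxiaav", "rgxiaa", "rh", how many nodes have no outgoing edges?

A leaf is a node with no children — equivalently, the end of a word that is not a proper prefix of any other stored word.
Those words: "rgxiaap", "rgxiaav", "rgxiax", "rgxnzo", "rh"
Leaf count: 5

5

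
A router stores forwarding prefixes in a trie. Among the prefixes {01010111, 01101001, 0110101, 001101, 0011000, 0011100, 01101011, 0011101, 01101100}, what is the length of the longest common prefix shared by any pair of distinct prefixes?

Look for the deepest trie node that still has at least two words in its subtree.
"0110101" and "01101011" agree on "0110101" (7 characters) before diverging; nothing deeper is shared.
Longest shared-prefix length: 7

7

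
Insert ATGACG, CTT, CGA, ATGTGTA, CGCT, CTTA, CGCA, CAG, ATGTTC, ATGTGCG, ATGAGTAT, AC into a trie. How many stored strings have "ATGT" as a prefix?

Walk to "ATGT"; the words in its subtree are exactly those with that prefix.
Words under "ATGT": ATGTGCG, ATGTGTA, ATGTTC
Count: 3

3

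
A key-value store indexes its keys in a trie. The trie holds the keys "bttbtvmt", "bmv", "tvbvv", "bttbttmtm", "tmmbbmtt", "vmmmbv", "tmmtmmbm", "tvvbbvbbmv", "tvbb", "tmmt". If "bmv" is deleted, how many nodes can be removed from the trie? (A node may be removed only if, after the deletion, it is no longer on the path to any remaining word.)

2

Walk "bmv" from the leaf back toward the root, removing each node that no remaining word uses.
The suffix "mv" (2 nodes) is used only by "bmv"; the node for "b" still has the child "t", so pruning stops there.
Nodes removed: 2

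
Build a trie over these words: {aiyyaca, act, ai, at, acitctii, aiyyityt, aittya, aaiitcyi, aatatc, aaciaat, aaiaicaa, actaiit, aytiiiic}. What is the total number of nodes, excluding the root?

56

Count nodes per top-level branch (shared prefixes stored once):
  'a'-branch (aaciaat, aaiaicaa, aaiitcyi, aatatc, acitctii, act, actaiit, ai, aittya, aiyyaca, aiyyityt, at, aytiiiic): 56 nodes
Sum: 56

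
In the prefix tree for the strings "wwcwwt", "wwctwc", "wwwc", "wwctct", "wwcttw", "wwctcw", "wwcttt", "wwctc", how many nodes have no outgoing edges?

A leaf is a node with no children — equivalently, the end of a word that is not a proper prefix of any other stored word.
Those words: "wwctct", "wwctcw", "wwcttt", "wwcttw", "wwctwc", "wwcwwt", "wwwc"
Leaf count: 7

7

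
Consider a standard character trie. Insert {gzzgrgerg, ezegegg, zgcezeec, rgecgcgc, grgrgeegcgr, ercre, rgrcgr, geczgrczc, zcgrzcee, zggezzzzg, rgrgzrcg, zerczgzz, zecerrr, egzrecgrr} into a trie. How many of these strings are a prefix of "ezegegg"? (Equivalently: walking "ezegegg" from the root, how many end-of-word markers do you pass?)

1

Check each prefix of "ezegegg" against the stored set — each match is an end-marker on the path.
Prefixes of the query that are stored words: "ezegegg"
Count: 1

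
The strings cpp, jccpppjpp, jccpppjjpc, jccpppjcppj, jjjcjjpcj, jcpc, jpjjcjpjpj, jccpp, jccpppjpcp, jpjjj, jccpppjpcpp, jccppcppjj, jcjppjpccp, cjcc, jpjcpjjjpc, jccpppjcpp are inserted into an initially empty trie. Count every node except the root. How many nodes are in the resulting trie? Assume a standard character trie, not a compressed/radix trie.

65

Count nodes per top-level branch (shared prefixes stored once):
  'c'-branch (cjcc, cpp): 6 nodes
  'j'-branch (jccpp, jccppcppjj, jccpppjcpp, jccpppjcppj, jccpppjjpc, jccpppjpcp, jccpppjpcpp, jccpppjpp, jcjppjpccp, jcpc, jjjcjjpcj, jpjcpjjjpc, jpjjcjpjpj, jpjjj): 59 nodes
Sum: 65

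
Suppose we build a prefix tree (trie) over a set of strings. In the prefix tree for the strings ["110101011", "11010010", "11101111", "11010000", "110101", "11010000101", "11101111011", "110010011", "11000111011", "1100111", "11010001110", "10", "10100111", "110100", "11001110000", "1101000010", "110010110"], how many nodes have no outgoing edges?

10

A leaf is a node with no children — equivalently, the end of a word that is not a proper prefix of any other stored word.
Those words: "10100111", "11000111011", "110010011", "110010110", "11001110000", "11010000101", "11010001110", "11010010", "110101011", "11101111011"
Leaf count: 10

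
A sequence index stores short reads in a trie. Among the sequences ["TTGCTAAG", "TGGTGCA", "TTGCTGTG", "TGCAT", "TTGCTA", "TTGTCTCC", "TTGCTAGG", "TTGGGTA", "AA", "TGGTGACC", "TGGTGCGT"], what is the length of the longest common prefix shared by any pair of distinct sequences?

The deepest shared node is where two words last agree before diverging.
"TGGTGCA" and "TGGTGCGT" agree on "TGGTGC" (6 characters) before diverging; nothing deeper is shared.
Longest shared-prefix length: 6

6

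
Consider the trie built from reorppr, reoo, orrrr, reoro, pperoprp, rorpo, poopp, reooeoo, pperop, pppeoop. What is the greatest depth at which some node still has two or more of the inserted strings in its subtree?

6

Look for the deepest trie node that still has at least two words in its subtree.
"pperop" and "pperoprp" agree on "pperop" (6 characters) before diverging; nothing deeper is shared.
Longest shared-prefix length: 6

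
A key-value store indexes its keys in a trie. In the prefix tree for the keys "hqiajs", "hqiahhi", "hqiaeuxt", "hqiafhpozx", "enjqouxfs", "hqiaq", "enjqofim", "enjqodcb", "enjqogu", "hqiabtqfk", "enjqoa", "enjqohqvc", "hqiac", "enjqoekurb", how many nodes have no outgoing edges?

14

Leaves are exactly the stored words that no other stored word extends.
Those words: "enjqoa", "enjqodcb", "enjqoekurb", "enjqofim", "enjqogu", "enjqohqvc", "enjqouxfs", "hqiabtqfk", "hqiac", "hqiaeuxt", "hqiafhpozx", "hqiahhi", "hqiajs", "hqiaq"
Leaf count: 14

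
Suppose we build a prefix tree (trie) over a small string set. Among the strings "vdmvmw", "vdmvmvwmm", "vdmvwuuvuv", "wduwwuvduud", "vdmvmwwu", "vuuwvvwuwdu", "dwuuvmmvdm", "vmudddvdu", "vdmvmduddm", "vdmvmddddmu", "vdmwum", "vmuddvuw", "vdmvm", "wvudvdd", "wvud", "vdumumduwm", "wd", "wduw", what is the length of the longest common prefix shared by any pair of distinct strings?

The deepest shared node is where two words last agree before diverging.
e.g. "vdmvmddddmu" and "vdmvmduddm" share the prefix "vdmvmd" of length 6; no pair shares a longer one.
Longest shared-prefix length: 6

6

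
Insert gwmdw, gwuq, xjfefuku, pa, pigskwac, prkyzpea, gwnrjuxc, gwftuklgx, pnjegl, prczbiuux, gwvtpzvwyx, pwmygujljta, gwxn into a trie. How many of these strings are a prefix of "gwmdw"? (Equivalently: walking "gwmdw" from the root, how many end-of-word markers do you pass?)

1

Check each prefix of "gwmdw" against the stored set — each match is an end-marker on the path.
Prefixes of the query that are stored words: "gwmdw"
Count: 1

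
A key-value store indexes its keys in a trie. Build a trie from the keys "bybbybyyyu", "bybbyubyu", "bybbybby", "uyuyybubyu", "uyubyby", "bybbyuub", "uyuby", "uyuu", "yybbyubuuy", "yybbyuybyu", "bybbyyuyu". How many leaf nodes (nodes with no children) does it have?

10

A leaf is a node with no children — equivalently, the end of a word that is not a proper prefix of any other stored word.
Those words: "bybbybby", "bybbybyyyu", "bybbyubyu", "bybbyuub", "bybbyyuyu", "uyubyby", "uyuu", "uyuyybubyu", "yybbyubuuy", "yybbyuybyu"
Leaf count: 10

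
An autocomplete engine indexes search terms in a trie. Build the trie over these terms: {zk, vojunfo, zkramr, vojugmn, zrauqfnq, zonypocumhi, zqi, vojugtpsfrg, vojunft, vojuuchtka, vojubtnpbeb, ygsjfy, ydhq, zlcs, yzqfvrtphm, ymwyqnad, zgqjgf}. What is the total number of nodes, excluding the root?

88

Trace insertions, counting only characters that open a new branch:
  "zk" → 2 new (z, k)
  "vojunfo" → 7 new (v, o, j, u, n, f, o)
  "zkramr" → prefix "zk" already present; 4 new (r, a, m, r)
  "vojugmn" → prefix "voju" already present; 3 new (g, m, n)
  "zrauqfnq" → prefix "z" already present; 7 new (r, a, u, q, f, n, q)
  "zonypocumhi" → prefix "z" already present; 10 new (o, n, y, p, o, c, u, m, h, i)
  "zqi" → prefix "z" already present; 2 new (q, i)
  "vojugtpsfrg" → prefix "vojug" already present; 6 new (t, p, s, f, r, g)
  "vojunft" → prefix "vojunf" already present; 1 new (t)
  "vojuuchtka" → prefix "voju" already present; 6 new (u, c, h, t, k, a)
  "vojubtnpbeb" → prefix "voju" already present; 7 new (b, t, n, p, b, e, b)
  "ygsjfy" → 6 new (y, g, s, j, f, y)
  "ydhq" → prefix "y" already present; 3 new (d, h, q)
  "zlcs" → prefix "z" already present; 3 new (l, c, s)
  "yzqfvrtphm" → prefix "y" already present; 9 new (z, q, f, v, r, t, p, h, m)
  "ymwyqnad" → prefix "y" already present; 7 new (m, w, y, q, n, a, d)
  "zgqjgf" → prefix "z" already present; 5 new (g, q, j, g, f)
Total nodes = 2 + 7 + 4 + 3 + 7 + 10 + 2 + 6 + 1 + 6 + 7 + 6 + 3 + 3 + 9 + 7 + 5 = 88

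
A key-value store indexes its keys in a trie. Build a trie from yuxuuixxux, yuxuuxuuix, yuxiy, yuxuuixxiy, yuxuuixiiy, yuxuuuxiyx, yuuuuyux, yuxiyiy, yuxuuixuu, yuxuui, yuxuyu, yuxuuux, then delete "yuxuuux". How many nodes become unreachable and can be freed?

0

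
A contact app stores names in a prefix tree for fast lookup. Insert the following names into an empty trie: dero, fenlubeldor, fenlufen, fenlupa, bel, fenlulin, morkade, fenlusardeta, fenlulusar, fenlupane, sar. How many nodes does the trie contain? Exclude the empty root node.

49

Insert word by word; a character creates a node only if that edge doesn't already exist:
  "dero" → 4 new (d, e, r, o)
  "fenlubeldor" → 11 new (f, e, n, l, u, b, e, l, d, o, r)
  "fenlufen" → prefix "fenlu" already present; 3 new (f, e, n)
  "fenlupa" → prefix "fenlu" already present; 2 new (p, a)
  "bel" → 3 new (b, e, l)
  "fenlulin" → prefix "fenlu" already present; 3 new (l, i, n)
  "morkade" → 7 new (m, o, r, k, a, d, e)
  "fenlusardeta" → prefix "fenlu" already present; 7 new (s, a, r, d, e, t, a)
  "fenlulusar" → prefix "fenlul" already present; 4 new (u, s, a, r)
  "fenlupane" → prefix "fenlupa" already present; 2 new (n, e)
  "sar" → 3 new (s, a, r)
Total nodes = 4 + 11 + 3 + 2 + 3 + 3 + 7 + 7 + 4 + 2 + 3 = 49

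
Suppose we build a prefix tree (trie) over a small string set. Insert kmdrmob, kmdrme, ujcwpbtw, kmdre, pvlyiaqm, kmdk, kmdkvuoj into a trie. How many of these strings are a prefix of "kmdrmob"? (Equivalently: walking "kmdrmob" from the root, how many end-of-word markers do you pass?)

1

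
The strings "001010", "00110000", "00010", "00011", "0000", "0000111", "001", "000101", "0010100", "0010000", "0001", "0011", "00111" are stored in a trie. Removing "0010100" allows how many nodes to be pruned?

A node on "0010100"'s path can go only if nothing else ends at it or branches off below it.
The suffix "0" (1 node) is used only by "0010100"; "001010" is itself a stored word, so pruning stops there.
Nodes removed: 1

1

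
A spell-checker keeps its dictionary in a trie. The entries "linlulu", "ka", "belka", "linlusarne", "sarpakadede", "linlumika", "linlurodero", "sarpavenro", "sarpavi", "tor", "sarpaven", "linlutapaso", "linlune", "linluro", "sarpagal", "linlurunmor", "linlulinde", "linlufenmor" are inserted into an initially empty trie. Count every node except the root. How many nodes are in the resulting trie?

Insert word by word; a character creates a node only if that edge doesn't already exist:
  "linlulu" → 7 new (l, i, n, l, u, l, u)
  "ka" → 2 new (k, a)
  "belka" → 5 new (b, e, l, k, a)
  "linlusarne" → prefix "linlu" already present; 5 new (s, a, r, n, e)
  "sarpakadede" → 11 new (s, a, r, p, a, k, a, d, e, d, e)
  "linlumika" → prefix "linlu" already present; 4 new (m, i, k, a)
  "linlurodero" → prefix "linlu" already present; 6 new (r, o, d, e, r, o)
  "sarpavenro" → prefix "sarpa" already present; 5 new (v, e, n, r, o)
  "sarpavi" → prefix "sarpav" already present; 1 new (i)
  "tor" → 3 new (t, o, r)
  "sarpaven" → prefix "sarpaven" already present; 0 new (none)
  "linlutapaso" → prefix "linlu" already present; 6 new (t, a, p, a, s, o)
  "linlune" → prefix "linlu" already present; 2 new (n, e)
  "linluro" → prefix "linluro" already present; 0 new (none)
  "sarpagal" → prefix "sarpa" already present; 3 new (g, a, l)
  "linlurunmor" → prefix "linlur" already present; 5 new (u, n, m, o, r)
  "linlulinde" → prefix "linlul" already present; 4 new (i, n, d, e)
  "linlufenmor" → prefix "linlu" already present; 6 new (f, e, n, m, o, r)
Total nodes = 7 + 2 + 5 + 5 + 11 + 4 + 6 + 5 + 1 + 3 + 0 + 6 + 2 + 0 + 3 + 5 + 4 + 6 = 75

75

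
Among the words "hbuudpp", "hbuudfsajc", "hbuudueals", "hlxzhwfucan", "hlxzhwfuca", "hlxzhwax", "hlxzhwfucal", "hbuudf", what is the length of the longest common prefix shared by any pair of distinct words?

The deepest shared node is where two words last agree before diverging.
e.g. "hlxzhwfuca" and "hlxzhwfucal" share the prefix "hlxzhwfuca" of length 10; no pair shares a longer one.
Longest shared-prefix length: 10

10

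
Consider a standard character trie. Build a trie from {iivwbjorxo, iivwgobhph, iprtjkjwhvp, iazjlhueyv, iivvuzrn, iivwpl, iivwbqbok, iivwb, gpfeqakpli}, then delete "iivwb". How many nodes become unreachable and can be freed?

After clearing the end-marker at "iivwb", prune upward until reaching a node still needed by another word.
Every node on "iivwb" is still needed (e.g. by "iivwbjorxo"), so nothing is freed.
Nodes removed: 0

0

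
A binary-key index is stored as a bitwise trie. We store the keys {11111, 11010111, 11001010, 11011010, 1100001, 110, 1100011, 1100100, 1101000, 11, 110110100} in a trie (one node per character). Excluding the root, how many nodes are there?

Trie structure (* marks end of a word):
(root)
└─ 1
   └─ 1 *
      ├─ 0 *
      │  ├─ 0
      │  │  ├─ 0
      │  │  │  ├─ 0
      │  │  │  │  └─ 1 *
      │  │  │  └─ 1
      │  │  │     └─ 1 *
      │  │  └─ 1
      │  │     └─ 0
      │  │        ├─ 0 *
      │  │        └─ 1
      │  │           └─ 0 *
      │  └─ 1
      │     ├─ 0
      │     │  ├─ 0
      │     │  │  └─ 0 *
      │     │  └─ 1
      │     │     └─ 1
      │     │        └─ 1 *
      │     └─ 1
      │        └─ 0
      │           └─ 1
      │              └─ 0 *
      │                 └─ 0 *
      └─ 1
         └─ 1
            └─ 1 *
Counting every labelled node above: 29.

29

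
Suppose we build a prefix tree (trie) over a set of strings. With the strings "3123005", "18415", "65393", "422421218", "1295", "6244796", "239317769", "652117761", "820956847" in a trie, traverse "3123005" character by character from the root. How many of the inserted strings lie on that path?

1

Walk "3123005" from the root; an end-of-word marker is hit whenever a stored word is a prefix of "3123005".
Prefixes of the query that are stored words: "3123005"
Count: 1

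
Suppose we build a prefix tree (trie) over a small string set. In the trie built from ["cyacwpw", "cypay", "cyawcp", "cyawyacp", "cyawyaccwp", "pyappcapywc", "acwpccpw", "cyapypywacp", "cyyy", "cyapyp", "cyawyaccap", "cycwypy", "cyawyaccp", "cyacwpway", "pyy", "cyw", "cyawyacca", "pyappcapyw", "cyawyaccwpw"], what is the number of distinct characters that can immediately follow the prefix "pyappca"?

1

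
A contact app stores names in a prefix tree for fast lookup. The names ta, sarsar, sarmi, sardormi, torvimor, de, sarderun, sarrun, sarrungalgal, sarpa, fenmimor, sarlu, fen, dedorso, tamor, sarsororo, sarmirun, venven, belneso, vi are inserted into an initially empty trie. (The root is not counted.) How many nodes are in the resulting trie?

Insert word by word; a character creates a node only if that edge doesn't already exist:
  "ta" → 2 new (t, a)
  "sarsar" → 6 new (s, a, r, s, a, r)
  "sarmi" → prefix "sar" already present; 2 new (m, i)
  "sardormi" → prefix "sar" already present; 5 new (d, o, r, m, i)
  "torvimor" → prefix "t" already present; 7 new (o, r, v, i, m, o, r)
  "de" → 2 new (d, e)
  "sarderun" → prefix "sard" already present; 4 new (e, r, u, n)
  "sarrun" → prefix "sar" already present; 3 new (r, u, n)
  "sarrungalgal" → prefix "sarrun" already present; 6 new (g, a, l, g, a, l)
  "sarpa" → prefix "sar" already present; 2 new (p, a)
  "fenmimor" → 8 new (f, e, n, m, i, m, o, r)
  "sarlu" → prefix "sar" already present; 2 new (l, u)
  "fen" → prefix "fen" already present; 0 new (none)
  "dedorso" → prefix "de" already present; 5 new (d, o, r, s, o)
  "tamor" → prefix "ta" already present; 3 new (m, o, r)
  "sarsororo" → prefix "sars" already present; 5 new (o, r, o, r, o)
  "sarmirun" → prefix "sarmi" already present; 3 new (r, u, n)
  "venven" → 6 new (v, e, n, v, e, n)
  "belneso" → 7 new (b, e, l, n, e, s, o)
  "vi" → prefix "v" already present; 1 new (i)
Total nodes = 2 + 6 + 2 + 5 + 7 + 2 + 4 + 3 + 6 + 2 + 8 + 2 + 0 + 5 + 3 + 5 + 3 + 6 + 7 + 1 = 79

79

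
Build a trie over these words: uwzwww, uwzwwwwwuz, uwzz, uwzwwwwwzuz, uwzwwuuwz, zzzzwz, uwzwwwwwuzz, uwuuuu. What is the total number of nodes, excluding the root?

Trie structure (* marks end of a word):
(root)
├─ u
│  └─ w
│     ├─ u
│     │  └─ u
│     │     └─ u
│     │        └─ u *
│     └─ z
│        ├─ w
│        │  └─ w
│        │     ├─ u
│        │     │  └─ u
│        │     │     └─ w
│        │     │        └─ z *
│        │     └─ w *
│        │        └─ w
│        │           └─ w
│        │              ├─ u
│        │              │  └─ z *
│        │              │     └─ z *
│        │              └─ z
│        │                 └─ u
│        │                    └─ z *
│        └─ z *
└─ z
   └─ z
      └─ z
         └─ z
            └─ w
               └─ z *
Counting every labelled node above: 29.

29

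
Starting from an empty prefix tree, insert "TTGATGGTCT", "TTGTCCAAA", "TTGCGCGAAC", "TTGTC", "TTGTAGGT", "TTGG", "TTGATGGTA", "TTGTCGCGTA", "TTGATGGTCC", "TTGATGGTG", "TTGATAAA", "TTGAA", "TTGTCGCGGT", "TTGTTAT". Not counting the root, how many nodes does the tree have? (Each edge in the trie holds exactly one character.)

Count nodes per top-level branch (shared prefixes stored once):
  'T'-branch (TTGAA, TTGATAAA, TTGATGGTA, TTGATGGTCC, TTGATGGTCT, TTGATGGTG, TTGCGCGAAC, TTGG, TTGTAGGT, TTGTC, TTGTCCAAA, TTGTCGCGGT, TTGTCGCGTA, TTGTTAT): 45 nodes
Sum: 45

45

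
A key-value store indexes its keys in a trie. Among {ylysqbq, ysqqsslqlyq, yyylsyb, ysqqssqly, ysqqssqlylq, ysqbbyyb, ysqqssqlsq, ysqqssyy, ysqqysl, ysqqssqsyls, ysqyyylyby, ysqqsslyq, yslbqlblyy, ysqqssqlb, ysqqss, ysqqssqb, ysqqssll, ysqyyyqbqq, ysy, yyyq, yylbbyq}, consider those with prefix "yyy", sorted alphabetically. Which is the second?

Filter for "yyy…" and sort: "yyylsyb", "yyyq"
The 2nd is yyyq.

yyyq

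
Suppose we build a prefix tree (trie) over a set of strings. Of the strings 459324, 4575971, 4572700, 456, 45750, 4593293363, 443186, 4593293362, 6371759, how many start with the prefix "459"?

3

Traverse to the node for "459", then collect every word in that subtree.
Words under "459": 459324, 4593293362, 4593293363
Count: 3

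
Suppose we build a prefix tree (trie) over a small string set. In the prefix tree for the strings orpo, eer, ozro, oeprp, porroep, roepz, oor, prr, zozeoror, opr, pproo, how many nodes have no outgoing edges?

A leaf is a node with no children — equivalently, the end of a word that is not a proper prefix of any other stored word.
Those words: "eer", "oeprp", "oor", "opr", "orpo", "ozro", "porroep", "pproo", "prr", "roepz", "zozeoror"
Leaf count: 11

11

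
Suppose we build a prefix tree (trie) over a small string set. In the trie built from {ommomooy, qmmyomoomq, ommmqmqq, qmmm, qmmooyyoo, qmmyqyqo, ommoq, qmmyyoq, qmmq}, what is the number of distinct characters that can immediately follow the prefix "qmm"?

Follow the path "qmm" to its node, then look at its outgoing edges.
Characters that immediately follow "qmm" among the stored strings: {m, o, q, y}.
That node has 4 child edges.

4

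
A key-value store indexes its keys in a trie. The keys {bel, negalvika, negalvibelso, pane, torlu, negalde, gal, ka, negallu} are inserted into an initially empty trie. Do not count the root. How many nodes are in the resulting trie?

Count nodes per top-level branch (shared prefixes stored once):
  'b'-branch (bel): 3 nodes
  'g'-branch (gal): 3 nodes
  'k'-branch (ka): 2 nodes
  'n'-branch (negalde, negallu, negalvibelso, negalvika): 18 nodes
  'p'-branch (pane): 4 nodes
  't'-branch (torlu): 5 nodes
Sum: 35

35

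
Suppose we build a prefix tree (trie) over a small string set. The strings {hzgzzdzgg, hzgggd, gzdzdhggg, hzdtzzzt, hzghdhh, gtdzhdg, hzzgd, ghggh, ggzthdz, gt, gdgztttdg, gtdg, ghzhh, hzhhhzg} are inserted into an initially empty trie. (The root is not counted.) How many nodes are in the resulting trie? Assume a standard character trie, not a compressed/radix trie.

Trace insertions, counting only characters that open a new branch:
  "hzgzzdzgg" → 9 new (h, z, g, z, z, d, z, g, g)
  "hzgggd" → prefix "hzg" already present; 3 new (g, g, d)
  "gzdzdhggg" → 9 new (g, z, d, z, d, h, g, g, g)
  "hzdtzzzt" → prefix "hz" already present; 6 new (d, t, z, z, z, t)
  "hzghdhh" → prefix "hzg" already present; 4 new (h, d, h, h)
  "gtdzhdg" → prefix "g" already present; 6 new (t, d, z, h, d, g)
  "hzzgd" → prefix "hz" already present; 3 new (z, g, d)
  "ghggh" → prefix "g" already present; 4 new (h, g, g, h)
  "ggzthdz" → prefix "g" already present; 6 new (g, z, t, h, d, z)
  "gt" → prefix "gt" already present; 0 new (none)
  "gdgztttdg" → prefix "g" already present; 8 new (d, g, z, t, t, t, d, g)
  "gtdg" → prefix "gtd" already present; 1 new (g)
  "ghzhh" → prefix "gh" already present; 3 new (z, h, h)
  "hzhhhzg" → prefix "hz" already present; 5 new (h, h, h, z, g)
Total nodes = 9 + 3 + 9 + 6 + 4 + 6 + 3 + 4 + 6 + 0 + 8 + 1 + 3 + 5 = 67

67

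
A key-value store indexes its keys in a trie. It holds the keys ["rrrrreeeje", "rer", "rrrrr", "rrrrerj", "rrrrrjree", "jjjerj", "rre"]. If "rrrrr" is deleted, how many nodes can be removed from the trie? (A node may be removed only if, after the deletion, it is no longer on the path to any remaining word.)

After clearing the end-marker at "rrrrr", prune upward until reaching a node still needed by another word.
Every node on "rrrrr" is still needed (e.g. by "rrrrreeeje"), so nothing is freed.
Nodes removed: 0

0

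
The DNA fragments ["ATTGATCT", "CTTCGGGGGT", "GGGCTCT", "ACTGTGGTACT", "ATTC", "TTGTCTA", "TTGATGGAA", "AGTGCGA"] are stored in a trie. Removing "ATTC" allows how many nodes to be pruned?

1

After clearing the end-marker at "ATTC", prune upward until reaching a node still needed by another word.
The suffix "C" (1 node) is used only by "ATTC"; the node for "ATT" still has the child "G", so pruning stops there.
Nodes removed: 1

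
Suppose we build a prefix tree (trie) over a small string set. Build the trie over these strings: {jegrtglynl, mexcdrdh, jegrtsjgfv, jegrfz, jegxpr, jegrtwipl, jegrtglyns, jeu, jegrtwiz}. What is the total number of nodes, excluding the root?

35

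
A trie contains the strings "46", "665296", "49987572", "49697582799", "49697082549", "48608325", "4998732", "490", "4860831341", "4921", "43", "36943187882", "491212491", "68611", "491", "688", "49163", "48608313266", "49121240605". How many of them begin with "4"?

15

Filter for entries beginning with "4":
Words under "4": 43, 46, 48608313266, 4860831341, 48608325, 490, 491, 49121240605, 491212491, 49163, 4921, 49697082549, 49697582799, 4998732, 49987572
Count: 15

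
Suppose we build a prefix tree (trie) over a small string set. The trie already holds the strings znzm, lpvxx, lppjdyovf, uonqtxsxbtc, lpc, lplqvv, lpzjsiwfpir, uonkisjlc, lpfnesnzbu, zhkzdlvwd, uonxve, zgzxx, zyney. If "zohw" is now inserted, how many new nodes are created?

3

Walking "zohw" from the root, the first 1 characters ("z") follow existing edges; "o" is the first miss.
Each of the 3 remaining characters creates one node.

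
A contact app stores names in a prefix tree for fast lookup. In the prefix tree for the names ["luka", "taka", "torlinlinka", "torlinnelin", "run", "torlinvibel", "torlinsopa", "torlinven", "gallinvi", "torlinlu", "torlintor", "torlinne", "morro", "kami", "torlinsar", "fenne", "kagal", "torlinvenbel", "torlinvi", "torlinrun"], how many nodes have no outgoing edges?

17

A leaf is a node with no children — equivalently, the end of a word that is not a proper prefix of any other stored word.
Those words: "fenne", "gallinvi", "kagal", "kami", "luka", "morro", "run", "taka", "torlinlinka", "torlinlu", "torlinnelin", "torlinrun", "torlinsar", "torlinsopa", "torlintor", "torlinvenbel", "torlinvibel"
Leaf count: 17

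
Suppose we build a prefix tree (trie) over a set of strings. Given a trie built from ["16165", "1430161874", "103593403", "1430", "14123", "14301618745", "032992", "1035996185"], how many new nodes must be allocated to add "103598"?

1

"10359" is already a path in the trie; the remaining "8" must be added.
Each of the 1 remaining characters creates one node.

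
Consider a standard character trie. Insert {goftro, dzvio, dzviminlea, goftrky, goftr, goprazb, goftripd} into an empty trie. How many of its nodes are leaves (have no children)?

6

Leaves are exactly the stored words that no other stored word extends.
Those words: "dzviminlea", "dzvio", "goftripd", "goftrky", "goftro", "goprazb"
Leaf count: 6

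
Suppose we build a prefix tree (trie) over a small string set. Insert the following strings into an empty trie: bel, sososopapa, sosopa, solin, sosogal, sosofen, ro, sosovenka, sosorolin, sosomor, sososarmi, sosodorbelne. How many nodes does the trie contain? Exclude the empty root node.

For each word, the new-node count is its length minus the longest prefix already in the trie:
  "bel" → 3 new (b, e, l)
  "sososopapa" → 10 new (s, o, s, o, s, o, p, a, p, a)
  "sosopa" → prefix "soso" already present; 2 new (p, a)
  "solin" → prefix "so" already present; 3 new (l, i, n)
  "sosogal" → prefix "soso" already present; 3 new (g, a, l)
  "sosofen" → prefix "soso" already present; 3 new (f, e, n)
  "ro" → 2 new (r, o)
  "sosovenka" → prefix "soso" already present; 5 new (v, e, n, k, a)
  "sosorolin" → prefix "soso" already present; 5 new (r, o, l, i, n)
  "sosomor" → prefix "soso" already present; 3 new (m, o, r)
  "sososarmi" → prefix "sosos" already present; 4 new (a, r, m, i)
  "sosodorbelne" → prefix "soso" already present; 8 new (d, o, r, b, e, l, n, e)
Total nodes = 3 + 10 + 2 + 3 + 3 + 3 + 2 + 5 + 5 + 3 + 4 + 8 = 51

51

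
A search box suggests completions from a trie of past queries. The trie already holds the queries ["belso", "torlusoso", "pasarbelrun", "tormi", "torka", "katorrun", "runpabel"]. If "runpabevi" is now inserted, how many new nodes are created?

2

Walking "runpabevi" from the root, the first 7 characters ("runpabe") follow existing edges; "v" is the first miss.
New nodes needed: |"runpabevi"| − 7 = 9 − 7 = 2.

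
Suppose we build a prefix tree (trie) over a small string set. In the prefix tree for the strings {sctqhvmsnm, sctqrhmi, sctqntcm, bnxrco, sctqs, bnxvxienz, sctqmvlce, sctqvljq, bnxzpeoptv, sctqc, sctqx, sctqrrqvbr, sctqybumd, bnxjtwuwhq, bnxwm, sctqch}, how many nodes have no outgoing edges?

A leaf is a node with no children — equivalently, the end of a word that is not a proper prefix of any other stored word.
Those words: "bnxjtwuwhq", "bnxrco", "bnxvxienz", "bnxwm", "bnxzpeoptv", "sctqch", "sctqhvmsnm", "sctqmvlce", "sctqntcm", "sctqrhmi", "sctqrrqvbr", "sctqs", "sctqvljq", "sctqx", "sctqybumd"
Leaf count: 15

15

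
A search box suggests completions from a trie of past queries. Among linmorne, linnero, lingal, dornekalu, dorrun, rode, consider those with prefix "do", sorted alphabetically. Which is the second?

DFS of the "do" subtree visits, in order: "dornekalu", "dorrun"
The 2nd is dorrun.

dorrun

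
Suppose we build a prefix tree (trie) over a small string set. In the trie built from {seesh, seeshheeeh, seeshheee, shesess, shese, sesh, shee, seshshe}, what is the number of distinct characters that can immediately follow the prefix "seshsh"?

Walk "seshsh" from the root, arriving at one node.
Distinct next characters after "seshsh": e.
That node has 1 child edge.

1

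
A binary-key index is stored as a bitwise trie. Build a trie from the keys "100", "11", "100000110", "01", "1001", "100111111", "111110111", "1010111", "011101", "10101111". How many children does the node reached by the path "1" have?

2

The children of the "1" node are the distinct next characters among strings starting with "1".
Characters that immediately follow "1" among the stored strings: {0, 1}.
That node has 2 child edges.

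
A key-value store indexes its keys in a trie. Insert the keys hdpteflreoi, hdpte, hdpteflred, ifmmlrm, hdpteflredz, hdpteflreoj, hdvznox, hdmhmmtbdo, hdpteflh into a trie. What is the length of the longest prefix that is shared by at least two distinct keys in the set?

Look for the deepest trie node that still has at least two words in its subtree.
e.g. "hdpteflred" and "hdpteflredz" share the prefix "hdpteflred" of length 10; no pair shares a longer one.
Longest shared-prefix length: 10

10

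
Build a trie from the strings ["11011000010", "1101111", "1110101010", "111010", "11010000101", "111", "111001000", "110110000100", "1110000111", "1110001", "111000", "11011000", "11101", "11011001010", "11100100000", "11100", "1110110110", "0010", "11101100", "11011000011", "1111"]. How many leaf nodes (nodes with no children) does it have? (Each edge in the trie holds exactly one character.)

Leaves are exactly the stored words that no other stored word extends.
Those words: "0010", "11010000101", "110110000100", "11011000011", "11011001010", "1101111", "1110000111", "1110001", "11100100000", "1110101010", "11101100", "1110110110", "1111"
Leaf count: 13

13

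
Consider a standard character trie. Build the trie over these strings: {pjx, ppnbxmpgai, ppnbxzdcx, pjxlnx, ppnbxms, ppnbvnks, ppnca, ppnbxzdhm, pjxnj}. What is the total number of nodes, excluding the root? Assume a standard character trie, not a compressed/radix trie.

Trie structure (* marks end of a word):
(root)
└─ p
   ├─ j
   │  └─ x *
   │     ├─ l
   │     │  └─ n
   │     │     └─ x *
   │     └─ n
   │        └─ j *
   └─ p
      └─ n
         ├─ b
         │  ├─ v
         │  │  └─ n
         │  │     └─ k
         │  │        └─ s *
         │  └─ x
         │     ├─ m
         │     │  ├─ p
         │     │  │  └─ g
         │     │  │     └─ a
         │     │  │        └─ i *
         │     │  └─ s *
         │     └─ z
         │        └─ d
         │           ├─ c
         │           │  └─ x *
         │           └─ h
         │              └─ m *
         └─ c
            └─ a *
Counting every labelled node above: 30.

30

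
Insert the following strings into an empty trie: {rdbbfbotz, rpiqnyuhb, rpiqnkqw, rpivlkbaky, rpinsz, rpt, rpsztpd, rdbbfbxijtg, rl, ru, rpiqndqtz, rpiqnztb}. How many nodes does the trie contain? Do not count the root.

50

Trace insertions, counting only characters that open a new branch:
  "rdbbfbotz" → 9 new (r, d, b, b, f, b, o, t, z)
  "rpiqnyuhb" → prefix "r" already present; 8 new (p, i, q, n, y, u, h, b)
  "rpiqnkqw" → prefix "rpiqn" already present; 3 new (k, q, w)
  "rpivlkbaky" → prefix "rpi" already present; 7 new (v, l, k, b, a, k, y)
  "rpinsz" → prefix "rpi" already present; 3 new (n, s, z)
  "rpt" → prefix "rp" already present; 1 new (t)
  "rpsztpd" → prefix "rp" already present; 5 new (s, z, t, p, d)
  "rdbbfbxijtg" → prefix "rdbbfb" already present; 5 new (x, i, j, t, g)
  "rl" → prefix "r" already present; 1 new (l)
  "ru" → prefix "r" already present; 1 new (u)
  "rpiqndqtz" → prefix "rpiqn" already present; 4 new (d, q, t, z)
  "rpiqnztb" → prefix "rpiqn" already present; 3 new (z, t, b)
Total nodes = 9 + 8 + 3 + 7 + 3 + 1 + 5 + 5 + 1 + 1 + 4 + 3 = 50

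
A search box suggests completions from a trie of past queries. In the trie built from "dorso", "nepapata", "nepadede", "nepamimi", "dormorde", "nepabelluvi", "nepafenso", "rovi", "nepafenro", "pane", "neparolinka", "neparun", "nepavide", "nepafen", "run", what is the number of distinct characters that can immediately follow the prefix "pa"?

1

Walk "pa" from the root, arriving at one node.
Characters that immediately follow "pa" among the stored strings: {n}.
That node has 1 child edge.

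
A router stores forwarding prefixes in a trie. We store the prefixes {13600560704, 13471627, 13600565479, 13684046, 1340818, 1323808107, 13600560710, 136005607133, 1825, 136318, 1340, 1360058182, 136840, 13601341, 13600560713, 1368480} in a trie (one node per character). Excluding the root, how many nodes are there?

58

Insert word by word; a character creates a node only if that edge doesn't already exist:
  "13600560704" → 11 new (1, 3, 6, 0, 0, 5, 6, 0, 7, 0, 4)
  "13471627" → prefix "13" already present; 6 new (4, 7, 1, 6, 2, 7)
  "13600565479" → prefix "1360056" already present; 4 new (5, 4, 7, 9)
  "13684046" → prefix "136" already present; 5 new (8, 4, 0, 4, 6)
  "1340818" → prefix "134" already present; 4 new (0, 8, 1, 8)
  "1323808107" → prefix "13" already present; 8 new (2, 3, 8, 0, 8, 1, 0, 7)
  "13600560710" → prefix "136005607" already present; 2 new (1, 0)
  "136005607133" → prefix "1360056071" already present; 2 new (3, 3)
  "1825" → prefix "1" already present; 3 new (8, 2, 5)
  "136318" → prefix "136" already present; 3 new (3, 1, 8)
  "1340" → prefix "1340" already present; 0 new (none)
  "1360058182" → prefix "136005" already present; 4 new (8, 1, 8, 2)
  "136840" → prefix "136840" already present; 0 new (none)
  "13601341" → prefix "1360" already present; 4 new (1, 3, 4, 1)
  "13600560713" → prefix "13600560713" already present; 0 new (none)
  "1368480" → prefix "13684" already present; 2 new (8, 0)
Total nodes = 11 + 6 + 4 + 5 + 4 + 8 + 2 + 2 + 3 + 3 + 0 + 4 + 0 + 4 + 0 + 2 = 58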